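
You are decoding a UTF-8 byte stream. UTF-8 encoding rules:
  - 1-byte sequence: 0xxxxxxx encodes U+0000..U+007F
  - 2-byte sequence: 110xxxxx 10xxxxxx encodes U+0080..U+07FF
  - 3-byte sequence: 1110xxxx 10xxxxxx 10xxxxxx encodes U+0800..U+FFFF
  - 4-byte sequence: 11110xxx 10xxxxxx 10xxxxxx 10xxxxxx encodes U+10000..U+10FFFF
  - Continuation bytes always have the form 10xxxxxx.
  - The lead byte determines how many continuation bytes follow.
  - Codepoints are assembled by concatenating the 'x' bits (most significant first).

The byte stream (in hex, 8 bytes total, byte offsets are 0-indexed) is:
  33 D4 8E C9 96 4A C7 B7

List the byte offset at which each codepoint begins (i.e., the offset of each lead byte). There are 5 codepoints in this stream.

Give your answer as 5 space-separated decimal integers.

Byte[0]=33: 1-byte ASCII. cp=U+0033
Byte[1]=D4: 2-byte lead, need 1 cont bytes. acc=0x14
Byte[2]=8E: continuation. acc=(acc<<6)|0x0E=0x50E
Completed: cp=U+050E (starts at byte 1)
Byte[3]=C9: 2-byte lead, need 1 cont bytes. acc=0x9
Byte[4]=96: continuation. acc=(acc<<6)|0x16=0x256
Completed: cp=U+0256 (starts at byte 3)
Byte[5]=4A: 1-byte ASCII. cp=U+004A
Byte[6]=C7: 2-byte lead, need 1 cont bytes. acc=0x7
Byte[7]=B7: continuation. acc=(acc<<6)|0x37=0x1F7
Completed: cp=U+01F7 (starts at byte 6)

Answer: 0 1 3 5 6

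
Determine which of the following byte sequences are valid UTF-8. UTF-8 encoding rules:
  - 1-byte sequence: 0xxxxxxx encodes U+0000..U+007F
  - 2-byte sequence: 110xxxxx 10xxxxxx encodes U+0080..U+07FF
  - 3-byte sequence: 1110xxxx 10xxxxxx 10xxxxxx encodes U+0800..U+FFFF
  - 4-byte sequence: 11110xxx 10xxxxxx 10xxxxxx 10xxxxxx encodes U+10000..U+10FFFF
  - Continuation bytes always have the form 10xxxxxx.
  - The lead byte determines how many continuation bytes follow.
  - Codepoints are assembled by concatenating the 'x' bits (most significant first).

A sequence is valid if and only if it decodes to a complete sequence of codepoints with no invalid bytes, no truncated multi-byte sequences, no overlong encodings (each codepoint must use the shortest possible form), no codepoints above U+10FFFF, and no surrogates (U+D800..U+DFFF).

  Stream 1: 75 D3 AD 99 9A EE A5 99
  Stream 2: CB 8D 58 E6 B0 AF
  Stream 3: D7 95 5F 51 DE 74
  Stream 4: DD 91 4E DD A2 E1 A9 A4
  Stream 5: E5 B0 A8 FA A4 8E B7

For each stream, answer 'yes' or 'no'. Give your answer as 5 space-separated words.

Stream 1: error at byte offset 3. INVALID
Stream 2: decodes cleanly. VALID
Stream 3: error at byte offset 5. INVALID
Stream 4: decodes cleanly. VALID
Stream 5: error at byte offset 3. INVALID

Answer: no yes no yes no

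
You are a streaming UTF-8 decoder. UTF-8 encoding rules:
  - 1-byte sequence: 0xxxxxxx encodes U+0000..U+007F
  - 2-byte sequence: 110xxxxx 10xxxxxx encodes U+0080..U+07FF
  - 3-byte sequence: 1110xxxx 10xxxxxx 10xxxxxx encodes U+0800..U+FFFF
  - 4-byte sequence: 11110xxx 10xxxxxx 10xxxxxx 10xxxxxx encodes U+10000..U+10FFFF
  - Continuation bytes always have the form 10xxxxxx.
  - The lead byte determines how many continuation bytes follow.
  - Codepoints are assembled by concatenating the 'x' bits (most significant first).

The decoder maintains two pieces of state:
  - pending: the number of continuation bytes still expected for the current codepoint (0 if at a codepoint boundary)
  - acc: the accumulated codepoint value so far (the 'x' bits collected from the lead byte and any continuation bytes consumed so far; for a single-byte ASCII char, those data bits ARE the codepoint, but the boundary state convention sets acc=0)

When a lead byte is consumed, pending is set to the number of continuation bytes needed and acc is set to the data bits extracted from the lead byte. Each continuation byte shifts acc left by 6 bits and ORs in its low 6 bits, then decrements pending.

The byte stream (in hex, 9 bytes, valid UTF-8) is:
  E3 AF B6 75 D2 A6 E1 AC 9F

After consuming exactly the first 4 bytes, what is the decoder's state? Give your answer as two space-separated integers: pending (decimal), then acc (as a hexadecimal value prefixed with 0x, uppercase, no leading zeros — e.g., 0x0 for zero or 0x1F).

Answer: 0 0x0

Derivation:
Byte[0]=E3: 3-byte lead. pending=2, acc=0x3
Byte[1]=AF: continuation. acc=(acc<<6)|0x2F=0xEF, pending=1
Byte[2]=B6: continuation. acc=(acc<<6)|0x36=0x3BF6, pending=0
Byte[3]=75: 1-byte. pending=0, acc=0x0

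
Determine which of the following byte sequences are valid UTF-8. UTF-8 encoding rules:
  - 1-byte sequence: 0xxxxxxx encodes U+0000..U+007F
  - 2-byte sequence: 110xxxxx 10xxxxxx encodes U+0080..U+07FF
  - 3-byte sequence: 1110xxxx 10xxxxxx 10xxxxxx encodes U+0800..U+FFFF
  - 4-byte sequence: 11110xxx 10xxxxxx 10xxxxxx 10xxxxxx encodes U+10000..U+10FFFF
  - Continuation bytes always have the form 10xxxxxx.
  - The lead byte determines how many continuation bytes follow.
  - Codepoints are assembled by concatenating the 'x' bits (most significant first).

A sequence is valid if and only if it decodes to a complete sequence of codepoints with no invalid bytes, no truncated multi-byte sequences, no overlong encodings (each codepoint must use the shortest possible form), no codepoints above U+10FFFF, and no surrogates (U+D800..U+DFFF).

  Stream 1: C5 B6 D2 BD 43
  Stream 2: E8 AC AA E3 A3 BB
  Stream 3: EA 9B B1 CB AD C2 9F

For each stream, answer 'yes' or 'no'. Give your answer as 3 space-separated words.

Stream 1: decodes cleanly. VALID
Stream 2: decodes cleanly. VALID
Stream 3: decodes cleanly. VALID

Answer: yes yes yes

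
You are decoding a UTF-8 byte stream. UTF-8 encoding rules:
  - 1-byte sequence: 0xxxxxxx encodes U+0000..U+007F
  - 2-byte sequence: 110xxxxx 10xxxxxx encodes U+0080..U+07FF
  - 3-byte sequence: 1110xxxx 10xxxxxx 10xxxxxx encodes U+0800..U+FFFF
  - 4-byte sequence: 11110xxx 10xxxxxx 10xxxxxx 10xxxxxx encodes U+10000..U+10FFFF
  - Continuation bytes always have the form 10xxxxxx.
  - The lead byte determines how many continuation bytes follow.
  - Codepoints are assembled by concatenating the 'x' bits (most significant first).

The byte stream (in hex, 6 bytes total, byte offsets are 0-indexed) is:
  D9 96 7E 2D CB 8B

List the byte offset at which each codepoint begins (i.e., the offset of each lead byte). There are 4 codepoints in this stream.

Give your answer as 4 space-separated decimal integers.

Byte[0]=D9: 2-byte lead, need 1 cont bytes. acc=0x19
Byte[1]=96: continuation. acc=(acc<<6)|0x16=0x656
Completed: cp=U+0656 (starts at byte 0)
Byte[2]=7E: 1-byte ASCII. cp=U+007E
Byte[3]=2D: 1-byte ASCII. cp=U+002D
Byte[4]=CB: 2-byte lead, need 1 cont bytes. acc=0xB
Byte[5]=8B: continuation. acc=(acc<<6)|0x0B=0x2CB
Completed: cp=U+02CB (starts at byte 4)

Answer: 0 2 3 4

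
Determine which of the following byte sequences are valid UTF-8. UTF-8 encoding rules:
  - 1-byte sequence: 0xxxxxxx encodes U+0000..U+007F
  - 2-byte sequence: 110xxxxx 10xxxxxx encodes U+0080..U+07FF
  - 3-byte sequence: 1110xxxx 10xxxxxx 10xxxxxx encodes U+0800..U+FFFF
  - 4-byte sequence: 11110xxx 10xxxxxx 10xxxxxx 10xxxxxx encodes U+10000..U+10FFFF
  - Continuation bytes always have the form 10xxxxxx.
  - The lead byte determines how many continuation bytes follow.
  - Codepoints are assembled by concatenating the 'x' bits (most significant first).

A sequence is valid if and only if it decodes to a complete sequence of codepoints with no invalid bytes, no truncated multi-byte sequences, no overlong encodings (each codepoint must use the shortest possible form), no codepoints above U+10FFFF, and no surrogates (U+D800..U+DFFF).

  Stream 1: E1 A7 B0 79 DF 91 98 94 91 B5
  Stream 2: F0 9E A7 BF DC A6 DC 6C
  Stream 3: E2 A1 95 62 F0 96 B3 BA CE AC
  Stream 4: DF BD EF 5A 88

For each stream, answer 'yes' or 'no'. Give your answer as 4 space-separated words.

Answer: no no yes no

Derivation:
Stream 1: error at byte offset 6. INVALID
Stream 2: error at byte offset 7. INVALID
Stream 3: decodes cleanly. VALID
Stream 4: error at byte offset 3. INVALID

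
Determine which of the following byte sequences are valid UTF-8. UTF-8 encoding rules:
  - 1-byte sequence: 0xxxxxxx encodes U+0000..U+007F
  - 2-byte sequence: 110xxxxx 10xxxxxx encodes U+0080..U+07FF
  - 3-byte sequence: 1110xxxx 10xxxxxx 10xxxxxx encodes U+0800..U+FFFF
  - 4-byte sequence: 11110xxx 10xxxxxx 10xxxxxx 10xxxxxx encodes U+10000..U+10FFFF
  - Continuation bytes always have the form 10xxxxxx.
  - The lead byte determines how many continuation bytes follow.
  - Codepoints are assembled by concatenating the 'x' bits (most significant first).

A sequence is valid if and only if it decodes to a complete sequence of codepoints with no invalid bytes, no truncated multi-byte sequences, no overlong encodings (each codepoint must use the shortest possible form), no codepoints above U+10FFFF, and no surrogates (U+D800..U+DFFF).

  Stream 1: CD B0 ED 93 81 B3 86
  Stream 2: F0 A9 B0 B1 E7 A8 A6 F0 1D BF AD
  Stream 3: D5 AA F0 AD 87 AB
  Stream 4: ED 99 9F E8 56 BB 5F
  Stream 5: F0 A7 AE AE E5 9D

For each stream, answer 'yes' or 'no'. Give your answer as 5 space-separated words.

Stream 1: error at byte offset 5. INVALID
Stream 2: error at byte offset 8. INVALID
Stream 3: decodes cleanly. VALID
Stream 4: error at byte offset 4. INVALID
Stream 5: error at byte offset 6. INVALID

Answer: no no yes no no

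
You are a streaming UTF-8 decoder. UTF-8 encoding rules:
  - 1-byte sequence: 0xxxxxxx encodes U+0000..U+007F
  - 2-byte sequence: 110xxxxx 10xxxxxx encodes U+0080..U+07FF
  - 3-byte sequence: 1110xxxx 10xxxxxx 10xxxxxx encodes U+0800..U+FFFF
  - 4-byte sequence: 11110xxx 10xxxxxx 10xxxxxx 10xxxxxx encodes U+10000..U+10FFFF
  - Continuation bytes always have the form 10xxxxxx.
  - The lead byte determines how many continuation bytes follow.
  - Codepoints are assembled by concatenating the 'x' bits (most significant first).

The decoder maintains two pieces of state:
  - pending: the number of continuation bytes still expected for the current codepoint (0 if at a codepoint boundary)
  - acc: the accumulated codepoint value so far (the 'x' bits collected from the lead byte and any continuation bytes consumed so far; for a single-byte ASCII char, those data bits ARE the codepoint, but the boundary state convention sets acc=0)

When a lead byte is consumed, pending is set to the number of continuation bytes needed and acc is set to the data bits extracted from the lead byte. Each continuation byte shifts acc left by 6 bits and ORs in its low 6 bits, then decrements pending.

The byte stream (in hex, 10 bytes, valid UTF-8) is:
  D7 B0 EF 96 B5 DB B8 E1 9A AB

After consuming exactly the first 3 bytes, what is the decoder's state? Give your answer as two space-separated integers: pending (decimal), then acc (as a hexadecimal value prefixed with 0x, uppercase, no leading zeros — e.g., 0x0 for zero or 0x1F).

Answer: 2 0xF

Derivation:
Byte[0]=D7: 2-byte lead. pending=1, acc=0x17
Byte[1]=B0: continuation. acc=(acc<<6)|0x30=0x5F0, pending=0
Byte[2]=EF: 3-byte lead. pending=2, acc=0xF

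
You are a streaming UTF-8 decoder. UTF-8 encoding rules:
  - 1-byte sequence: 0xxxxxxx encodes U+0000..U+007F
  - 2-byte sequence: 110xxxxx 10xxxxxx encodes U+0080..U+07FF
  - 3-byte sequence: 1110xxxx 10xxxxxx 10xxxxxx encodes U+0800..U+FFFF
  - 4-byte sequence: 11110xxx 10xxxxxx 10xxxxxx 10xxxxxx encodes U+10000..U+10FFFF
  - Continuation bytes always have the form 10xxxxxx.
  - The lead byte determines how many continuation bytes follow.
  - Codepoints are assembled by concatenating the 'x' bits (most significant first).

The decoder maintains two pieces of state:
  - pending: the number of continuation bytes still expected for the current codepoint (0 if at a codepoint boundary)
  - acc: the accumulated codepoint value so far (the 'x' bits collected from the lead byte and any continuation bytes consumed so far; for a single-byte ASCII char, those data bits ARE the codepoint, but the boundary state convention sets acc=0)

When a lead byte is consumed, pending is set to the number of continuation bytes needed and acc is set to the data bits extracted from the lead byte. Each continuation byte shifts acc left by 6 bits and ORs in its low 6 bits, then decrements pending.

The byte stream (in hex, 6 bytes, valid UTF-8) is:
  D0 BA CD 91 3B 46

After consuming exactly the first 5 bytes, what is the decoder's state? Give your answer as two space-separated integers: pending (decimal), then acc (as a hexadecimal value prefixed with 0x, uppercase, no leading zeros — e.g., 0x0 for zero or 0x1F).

Answer: 0 0x0

Derivation:
Byte[0]=D0: 2-byte lead. pending=1, acc=0x10
Byte[1]=BA: continuation. acc=(acc<<6)|0x3A=0x43A, pending=0
Byte[2]=CD: 2-byte lead. pending=1, acc=0xD
Byte[3]=91: continuation. acc=(acc<<6)|0x11=0x351, pending=0
Byte[4]=3B: 1-byte. pending=0, acc=0x0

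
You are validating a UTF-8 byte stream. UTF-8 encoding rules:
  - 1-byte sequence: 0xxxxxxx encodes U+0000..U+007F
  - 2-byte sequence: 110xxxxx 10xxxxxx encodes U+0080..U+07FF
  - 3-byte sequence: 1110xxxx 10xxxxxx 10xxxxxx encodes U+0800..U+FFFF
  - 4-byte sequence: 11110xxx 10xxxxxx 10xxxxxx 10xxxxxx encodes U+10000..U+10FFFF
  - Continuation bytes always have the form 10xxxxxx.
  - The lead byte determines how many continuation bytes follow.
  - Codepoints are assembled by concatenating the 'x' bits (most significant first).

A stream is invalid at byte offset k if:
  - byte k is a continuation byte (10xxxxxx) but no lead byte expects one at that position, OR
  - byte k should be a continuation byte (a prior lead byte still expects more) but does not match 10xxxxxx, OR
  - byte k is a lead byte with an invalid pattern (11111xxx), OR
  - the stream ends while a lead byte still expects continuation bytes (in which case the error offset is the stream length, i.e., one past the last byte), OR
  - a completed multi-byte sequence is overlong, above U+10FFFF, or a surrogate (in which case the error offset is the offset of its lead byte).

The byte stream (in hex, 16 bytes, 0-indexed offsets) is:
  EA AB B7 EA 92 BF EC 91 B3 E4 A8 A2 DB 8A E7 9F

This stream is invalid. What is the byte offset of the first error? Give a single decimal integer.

Answer: 16

Derivation:
Byte[0]=EA: 3-byte lead, need 2 cont bytes. acc=0xA
Byte[1]=AB: continuation. acc=(acc<<6)|0x2B=0x2AB
Byte[2]=B7: continuation. acc=(acc<<6)|0x37=0xAAF7
Completed: cp=U+AAF7 (starts at byte 0)
Byte[3]=EA: 3-byte lead, need 2 cont bytes. acc=0xA
Byte[4]=92: continuation. acc=(acc<<6)|0x12=0x292
Byte[5]=BF: continuation. acc=(acc<<6)|0x3F=0xA4BF
Completed: cp=U+A4BF (starts at byte 3)
Byte[6]=EC: 3-byte lead, need 2 cont bytes. acc=0xC
Byte[7]=91: continuation. acc=(acc<<6)|0x11=0x311
Byte[8]=B3: continuation. acc=(acc<<6)|0x33=0xC473
Completed: cp=U+C473 (starts at byte 6)
Byte[9]=E4: 3-byte lead, need 2 cont bytes. acc=0x4
Byte[10]=A8: continuation. acc=(acc<<6)|0x28=0x128
Byte[11]=A2: continuation. acc=(acc<<6)|0x22=0x4A22
Completed: cp=U+4A22 (starts at byte 9)
Byte[12]=DB: 2-byte lead, need 1 cont bytes. acc=0x1B
Byte[13]=8A: continuation. acc=(acc<<6)|0x0A=0x6CA
Completed: cp=U+06CA (starts at byte 12)
Byte[14]=E7: 3-byte lead, need 2 cont bytes. acc=0x7
Byte[15]=9F: continuation. acc=(acc<<6)|0x1F=0x1DF
Byte[16]: stream ended, expected continuation. INVALID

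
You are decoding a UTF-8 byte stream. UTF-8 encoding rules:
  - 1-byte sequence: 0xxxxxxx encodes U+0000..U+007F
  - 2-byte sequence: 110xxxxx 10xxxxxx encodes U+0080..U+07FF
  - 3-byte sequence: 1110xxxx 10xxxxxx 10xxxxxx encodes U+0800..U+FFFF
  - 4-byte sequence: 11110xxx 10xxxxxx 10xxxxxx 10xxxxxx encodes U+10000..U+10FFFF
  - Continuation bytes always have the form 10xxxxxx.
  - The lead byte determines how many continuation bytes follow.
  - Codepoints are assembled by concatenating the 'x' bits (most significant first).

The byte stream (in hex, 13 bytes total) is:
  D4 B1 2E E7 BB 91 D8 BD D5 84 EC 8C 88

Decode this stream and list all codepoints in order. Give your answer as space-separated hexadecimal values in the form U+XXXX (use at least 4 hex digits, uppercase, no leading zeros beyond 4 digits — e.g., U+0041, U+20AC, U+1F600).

Byte[0]=D4: 2-byte lead, need 1 cont bytes. acc=0x14
Byte[1]=B1: continuation. acc=(acc<<6)|0x31=0x531
Completed: cp=U+0531 (starts at byte 0)
Byte[2]=2E: 1-byte ASCII. cp=U+002E
Byte[3]=E7: 3-byte lead, need 2 cont bytes. acc=0x7
Byte[4]=BB: continuation. acc=(acc<<6)|0x3B=0x1FB
Byte[5]=91: continuation. acc=(acc<<6)|0x11=0x7ED1
Completed: cp=U+7ED1 (starts at byte 3)
Byte[6]=D8: 2-byte lead, need 1 cont bytes. acc=0x18
Byte[7]=BD: continuation. acc=(acc<<6)|0x3D=0x63D
Completed: cp=U+063D (starts at byte 6)
Byte[8]=D5: 2-byte lead, need 1 cont bytes. acc=0x15
Byte[9]=84: continuation. acc=(acc<<6)|0x04=0x544
Completed: cp=U+0544 (starts at byte 8)
Byte[10]=EC: 3-byte lead, need 2 cont bytes. acc=0xC
Byte[11]=8C: continuation. acc=(acc<<6)|0x0C=0x30C
Byte[12]=88: continuation. acc=(acc<<6)|0x08=0xC308
Completed: cp=U+C308 (starts at byte 10)

Answer: U+0531 U+002E U+7ED1 U+063D U+0544 U+C308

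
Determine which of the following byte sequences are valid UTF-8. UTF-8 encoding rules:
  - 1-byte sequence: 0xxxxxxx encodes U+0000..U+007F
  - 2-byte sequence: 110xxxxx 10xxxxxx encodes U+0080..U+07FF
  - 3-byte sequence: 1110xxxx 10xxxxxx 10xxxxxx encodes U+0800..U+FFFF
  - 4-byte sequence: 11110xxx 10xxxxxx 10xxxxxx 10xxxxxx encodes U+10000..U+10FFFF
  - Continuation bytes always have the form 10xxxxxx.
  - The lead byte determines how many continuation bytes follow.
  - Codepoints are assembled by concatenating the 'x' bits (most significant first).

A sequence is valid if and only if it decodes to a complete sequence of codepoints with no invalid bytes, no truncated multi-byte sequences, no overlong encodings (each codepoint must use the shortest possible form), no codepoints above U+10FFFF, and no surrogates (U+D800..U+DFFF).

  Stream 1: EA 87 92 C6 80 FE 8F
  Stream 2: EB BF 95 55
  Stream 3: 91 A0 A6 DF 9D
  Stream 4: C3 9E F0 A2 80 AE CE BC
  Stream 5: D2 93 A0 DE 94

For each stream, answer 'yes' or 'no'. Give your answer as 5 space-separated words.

Answer: no yes no yes no

Derivation:
Stream 1: error at byte offset 5. INVALID
Stream 2: decodes cleanly. VALID
Stream 3: error at byte offset 0. INVALID
Stream 4: decodes cleanly. VALID
Stream 5: error at byte offset 2. INVALID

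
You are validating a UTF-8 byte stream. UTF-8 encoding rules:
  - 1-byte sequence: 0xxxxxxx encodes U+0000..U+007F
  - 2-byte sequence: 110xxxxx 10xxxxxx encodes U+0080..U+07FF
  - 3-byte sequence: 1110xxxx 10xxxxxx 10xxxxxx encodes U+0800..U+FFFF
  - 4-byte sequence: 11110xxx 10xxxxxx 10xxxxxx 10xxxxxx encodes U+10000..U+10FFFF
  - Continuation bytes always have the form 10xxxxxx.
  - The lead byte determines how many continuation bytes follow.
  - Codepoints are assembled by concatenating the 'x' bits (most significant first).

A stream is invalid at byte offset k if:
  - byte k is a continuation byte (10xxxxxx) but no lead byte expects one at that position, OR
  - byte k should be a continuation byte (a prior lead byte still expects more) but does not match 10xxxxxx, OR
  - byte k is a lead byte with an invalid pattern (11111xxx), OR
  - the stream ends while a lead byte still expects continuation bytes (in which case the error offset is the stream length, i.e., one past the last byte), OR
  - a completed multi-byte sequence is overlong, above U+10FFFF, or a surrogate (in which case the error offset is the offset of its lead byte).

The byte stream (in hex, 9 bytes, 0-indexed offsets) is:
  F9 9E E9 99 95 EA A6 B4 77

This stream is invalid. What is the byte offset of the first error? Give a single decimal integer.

Answer: 0

Derivation:
Byte[0]=F9: INVALID lead byte (not 0xxx/110x/1110/11110)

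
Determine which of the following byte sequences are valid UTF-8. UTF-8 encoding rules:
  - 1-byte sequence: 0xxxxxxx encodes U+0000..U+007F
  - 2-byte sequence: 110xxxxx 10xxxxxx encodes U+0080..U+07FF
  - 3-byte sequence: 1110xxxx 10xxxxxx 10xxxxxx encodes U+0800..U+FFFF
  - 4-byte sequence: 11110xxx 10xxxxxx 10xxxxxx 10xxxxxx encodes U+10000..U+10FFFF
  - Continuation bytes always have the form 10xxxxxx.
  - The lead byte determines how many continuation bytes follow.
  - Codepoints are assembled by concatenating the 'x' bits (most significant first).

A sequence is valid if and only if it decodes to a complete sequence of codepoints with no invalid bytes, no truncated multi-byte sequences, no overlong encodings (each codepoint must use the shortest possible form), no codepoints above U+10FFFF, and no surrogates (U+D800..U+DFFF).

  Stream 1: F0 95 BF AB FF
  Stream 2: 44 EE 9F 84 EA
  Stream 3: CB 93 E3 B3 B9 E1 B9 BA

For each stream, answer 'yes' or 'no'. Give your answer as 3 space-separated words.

Stream 1: error at byte offset 4. INVALID
Stream 2: error at byte offset 5. INVALID
Stream 3: decodes cleanly. VALID

Answer: no no yes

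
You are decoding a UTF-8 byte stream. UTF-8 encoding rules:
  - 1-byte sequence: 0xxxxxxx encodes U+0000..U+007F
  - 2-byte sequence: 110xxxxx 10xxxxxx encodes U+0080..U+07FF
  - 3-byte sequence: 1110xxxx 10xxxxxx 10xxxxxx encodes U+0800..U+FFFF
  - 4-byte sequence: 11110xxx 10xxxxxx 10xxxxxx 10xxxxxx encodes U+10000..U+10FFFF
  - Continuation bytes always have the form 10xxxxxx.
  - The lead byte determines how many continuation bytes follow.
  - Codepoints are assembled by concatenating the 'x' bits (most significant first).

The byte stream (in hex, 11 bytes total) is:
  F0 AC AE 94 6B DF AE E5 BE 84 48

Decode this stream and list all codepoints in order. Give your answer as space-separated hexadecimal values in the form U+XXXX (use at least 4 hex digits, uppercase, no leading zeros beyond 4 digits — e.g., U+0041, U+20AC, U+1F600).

Answer: U+2CB94 U+006B U+07EE U+5F84 U+0048

Derivation:
Byte[0]=F0: 4-byte lead, need 3 cont bytes. acc=0x0
Byte[1]=AC: continuation. acc=(acc<<6)|0x2C=0x2C
Byte[2]=AE: continuation. acc=(acc<<6)|0x2E=0xB2E
Byte[3]=94: continuation. acc=(acc<<6)|0x14=0x2CB94
Completed: cp=U+2CB94 (starts at byte 0)
Byte[4]=6B: 1-byte ASCII. cp=U+006B
Byte[5]=DF: 2-byte lead, need 1 cont bytes. acc=0x1F
Byte[6]=AE: continuation. acc=(acc<<6)|0x2E=0x7EE
Completed: cp=U+07EE (starts at byte 5)
Byte[7]=E5: 3-byte lead, need 2 cont bytes. acc=0x5
Byte[8]=BE: continuation. acc=(acc<<6)|0x3E=0x17E
Byte[9]=84: continuation. acc=(acc<<6)|0x04=0x5F84
Completed: cp=U+5F84 (starts at byte 7)
Byte[10]=48: 1-byte ASCII. cp=U+0048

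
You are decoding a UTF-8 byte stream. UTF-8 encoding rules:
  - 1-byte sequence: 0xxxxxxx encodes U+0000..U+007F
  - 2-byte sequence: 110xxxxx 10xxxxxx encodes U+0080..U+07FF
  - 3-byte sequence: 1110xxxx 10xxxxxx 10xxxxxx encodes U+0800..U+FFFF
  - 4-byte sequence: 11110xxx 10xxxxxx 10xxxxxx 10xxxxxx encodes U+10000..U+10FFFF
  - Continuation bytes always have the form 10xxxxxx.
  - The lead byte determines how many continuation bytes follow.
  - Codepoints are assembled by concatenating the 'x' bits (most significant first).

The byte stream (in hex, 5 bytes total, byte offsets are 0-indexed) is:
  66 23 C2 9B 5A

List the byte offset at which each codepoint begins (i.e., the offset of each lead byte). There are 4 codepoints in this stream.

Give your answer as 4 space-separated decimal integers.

Answer: 0 1 2 4

Derivation:
Byte[0]=66: 1-byte ASCII. cp=U+0066
Byte[1]=23: 1-byte ASCII. cp=U+0023
Byte[2]=C2: 2-byte lead, need 1 cont bytes. acc=0x2
Byte[3]=9B: continuation. acc=(acc<<6)|0x1B=0x9B
Completed: cp=U+009B (starts at byte 2)
Byte[4]=5A: 1-byte ASCII. cp=U+005A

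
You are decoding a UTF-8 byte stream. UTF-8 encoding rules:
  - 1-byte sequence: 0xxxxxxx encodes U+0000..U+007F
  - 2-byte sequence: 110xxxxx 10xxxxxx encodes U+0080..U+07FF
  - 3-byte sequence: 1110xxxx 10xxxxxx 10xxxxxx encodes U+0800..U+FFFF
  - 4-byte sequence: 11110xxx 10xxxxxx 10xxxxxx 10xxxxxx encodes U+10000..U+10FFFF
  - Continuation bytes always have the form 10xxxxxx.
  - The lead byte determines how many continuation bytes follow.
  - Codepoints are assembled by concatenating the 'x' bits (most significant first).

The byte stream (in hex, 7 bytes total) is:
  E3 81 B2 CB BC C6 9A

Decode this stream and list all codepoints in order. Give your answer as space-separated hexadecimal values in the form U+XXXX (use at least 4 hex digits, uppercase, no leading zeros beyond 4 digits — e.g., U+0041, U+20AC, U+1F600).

Answer: U+3072 U+02FC U+019A

Derivation:
Byte[0]=E3: 3-byte lead, need 2 cont bytes. acc=0x3
Byte[1]=81: continuation. acc=(acc<<6)|0x01=0xC1
Byte[2]=B2: continuation. acc=(acc<<6)|0x32=0x3072
Completed: cp=U+3072 (starts at byte 0)
Byte[3]=CB: 2-byte lead, need 1 cont bytes. acc=0xB
Byte[4]=BC: continuation. acc=(acc<<6)|0x3C=0x2FC
Completed: cp=U+02FC (starts at byte 3)
Byte[5]=C6: 2-byte lead, need 1 cont bytes. acc=0x6
Byte[6]=9A: continuation. acc=(acc<<6)|0x1A=0x19A
Completed: cp=U+019A (starts at byte 5)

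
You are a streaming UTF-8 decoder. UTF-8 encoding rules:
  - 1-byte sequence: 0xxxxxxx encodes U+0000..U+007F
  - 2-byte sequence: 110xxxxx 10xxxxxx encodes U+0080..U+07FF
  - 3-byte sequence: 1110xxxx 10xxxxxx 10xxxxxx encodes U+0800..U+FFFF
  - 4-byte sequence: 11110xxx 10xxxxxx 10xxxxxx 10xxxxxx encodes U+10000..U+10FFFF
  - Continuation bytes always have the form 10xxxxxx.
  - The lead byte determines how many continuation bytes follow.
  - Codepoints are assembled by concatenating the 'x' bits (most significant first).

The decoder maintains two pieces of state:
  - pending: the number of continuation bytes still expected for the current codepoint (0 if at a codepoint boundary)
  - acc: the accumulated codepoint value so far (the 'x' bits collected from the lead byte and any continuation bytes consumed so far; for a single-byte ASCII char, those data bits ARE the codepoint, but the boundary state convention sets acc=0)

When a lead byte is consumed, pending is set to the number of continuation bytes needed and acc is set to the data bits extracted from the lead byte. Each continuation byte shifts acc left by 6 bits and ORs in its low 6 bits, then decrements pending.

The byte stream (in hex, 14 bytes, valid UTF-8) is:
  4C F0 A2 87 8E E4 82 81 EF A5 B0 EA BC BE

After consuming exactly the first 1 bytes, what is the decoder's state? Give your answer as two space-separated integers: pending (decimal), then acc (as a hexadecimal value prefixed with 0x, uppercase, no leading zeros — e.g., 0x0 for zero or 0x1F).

Byte[0]=4C: 1-byte. pending=0, acc=0x0

Answer: 0 0x0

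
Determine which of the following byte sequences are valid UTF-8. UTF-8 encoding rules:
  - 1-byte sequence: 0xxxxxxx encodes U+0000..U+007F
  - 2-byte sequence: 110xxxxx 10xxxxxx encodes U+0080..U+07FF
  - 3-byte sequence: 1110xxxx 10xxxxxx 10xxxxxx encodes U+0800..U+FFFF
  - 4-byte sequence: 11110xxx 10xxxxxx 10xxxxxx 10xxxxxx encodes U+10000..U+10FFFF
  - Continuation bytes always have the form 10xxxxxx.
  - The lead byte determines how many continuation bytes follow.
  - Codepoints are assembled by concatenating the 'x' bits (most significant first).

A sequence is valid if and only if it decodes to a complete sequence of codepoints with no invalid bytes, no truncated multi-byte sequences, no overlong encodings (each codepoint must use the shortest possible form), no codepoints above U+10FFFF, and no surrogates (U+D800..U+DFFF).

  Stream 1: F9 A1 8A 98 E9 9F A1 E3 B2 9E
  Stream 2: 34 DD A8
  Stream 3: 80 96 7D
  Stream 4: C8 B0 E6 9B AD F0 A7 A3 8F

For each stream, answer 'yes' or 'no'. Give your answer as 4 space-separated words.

Answer: no yes no yes

Derivation:
Stream 1: error at byte offset 0. INVALID
Stream 2: decodes cleanly. VALID
Stream 3: error at byte offset 0. INVALID
Stream 4: decodes cleanly. VALID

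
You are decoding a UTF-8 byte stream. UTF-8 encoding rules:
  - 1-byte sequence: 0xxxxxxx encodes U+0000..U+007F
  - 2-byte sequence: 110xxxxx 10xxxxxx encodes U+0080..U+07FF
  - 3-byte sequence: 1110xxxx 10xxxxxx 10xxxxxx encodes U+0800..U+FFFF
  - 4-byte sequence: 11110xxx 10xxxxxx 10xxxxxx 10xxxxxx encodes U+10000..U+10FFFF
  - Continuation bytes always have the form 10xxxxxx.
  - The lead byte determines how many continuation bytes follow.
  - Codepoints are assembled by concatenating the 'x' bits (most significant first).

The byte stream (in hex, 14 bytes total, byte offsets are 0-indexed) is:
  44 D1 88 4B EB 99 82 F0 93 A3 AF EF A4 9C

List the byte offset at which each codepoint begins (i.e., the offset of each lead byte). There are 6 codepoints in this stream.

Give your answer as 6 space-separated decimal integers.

Answer: 0 1 3 4 7 11

Derivation:
Byte[0]=44: 1-byte ASCII. cp=U+0044
Byte[1]=D1: 2-byte lead, need 1 cont bytes. acc=0x11
Byte[2]=88: continuation. acc=(acc<<6)|0x08=0x448
Completed: cp=U+0448 (starts at byte 1)
Byte[3]=4B: 1-byte ASCII. cp=U+004B
Byte[4]=EB: 3-byte lead, need 2 cont bytes. acc=0xB
Byte[5]=99: continuation. acc=(acc<<6)|0x19=0x2D9
Byte[6]=82: continuation. acc=(acc<<6)|0x02=0xB642
Completed: cp=U+B642 (starts at byte 4)
Byte[7]=F0: 4-byte lead, need 3 cont bytes. acc=0x0
Byte[8]=93: continuation. acc=(acc<<6)|0x13=0x13
Byte[9]=A3: continuation. acc=(acc<<6)|0x23=0x4E3
Byte[10]=AF: continuation. acc=(acc<<6)|0x2F=0x138EF
Completed: cp=U+138EF (starts at byte 7)
Byte[11]=EF: 3-byte lead, need 2 cont bytes. acc=0xF
Byte[12]=A4: continuation. acc=(acc<<6)|0x24=0x3E4
Byte[13]=9C: continuation. acc=(acc<<6)|0x1C=0xF91C
Completed: cp=U+F91C (starts at byte 11)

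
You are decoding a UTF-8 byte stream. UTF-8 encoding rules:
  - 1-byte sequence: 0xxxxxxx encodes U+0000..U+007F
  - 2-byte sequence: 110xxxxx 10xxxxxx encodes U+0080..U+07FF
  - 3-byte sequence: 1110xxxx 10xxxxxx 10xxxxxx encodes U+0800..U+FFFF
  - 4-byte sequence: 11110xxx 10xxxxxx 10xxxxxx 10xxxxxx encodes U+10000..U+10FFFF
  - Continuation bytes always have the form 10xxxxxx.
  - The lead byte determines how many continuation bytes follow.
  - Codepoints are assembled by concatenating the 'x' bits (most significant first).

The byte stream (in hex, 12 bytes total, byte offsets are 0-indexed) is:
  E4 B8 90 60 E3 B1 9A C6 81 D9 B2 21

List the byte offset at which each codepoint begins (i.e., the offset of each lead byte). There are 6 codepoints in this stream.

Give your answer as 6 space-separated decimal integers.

Answer: 0 3 4 7 9 11

Derivation:
Byte[0]=E4: 3-byte lead, need 2 cont bytes. acc=0x4
Byte[1]=B8: continuation. acc=(acc<<6)|0x38=0x138
Byte[2]=90: continuation. acc=(acc<<6)|0x10=0x4E10
Completed: cp=U+4E10 (starts at byte 0)
Byte[3]=60: 1-byte ASCII. cp=U+0060
Byte[4]=E3: 3-byte lead, need 2 cont bytes. acc=0x3
Byte[5]=B1: continuation. acc=(acc<<6)|0x31=0xF1
Byte[6]=9A: continuation. acc=(acc<<6)|0x1A=0x3C5A
Completed: cp=U+3C5A (starts at byte 4)
Byte[7]=C6: 2-byte lead, need 1 cont bytes. acc=0x6
Byte[8]=81: continuation. acc=(acc<<6)|0x01=0x181
Completed: cp=U+0181 (starts at byte 7)
Byte[9]=D9: 2-byte lead, need 1 cont bytes. acc=0x19
Byte[10]=B2: continuation. acc=(acc<<6)|0x32=0x672
Completed: cp=U+0672 (starts at byte 9)
Byte[11]=21: 1-byte ASCII. cp=U+0021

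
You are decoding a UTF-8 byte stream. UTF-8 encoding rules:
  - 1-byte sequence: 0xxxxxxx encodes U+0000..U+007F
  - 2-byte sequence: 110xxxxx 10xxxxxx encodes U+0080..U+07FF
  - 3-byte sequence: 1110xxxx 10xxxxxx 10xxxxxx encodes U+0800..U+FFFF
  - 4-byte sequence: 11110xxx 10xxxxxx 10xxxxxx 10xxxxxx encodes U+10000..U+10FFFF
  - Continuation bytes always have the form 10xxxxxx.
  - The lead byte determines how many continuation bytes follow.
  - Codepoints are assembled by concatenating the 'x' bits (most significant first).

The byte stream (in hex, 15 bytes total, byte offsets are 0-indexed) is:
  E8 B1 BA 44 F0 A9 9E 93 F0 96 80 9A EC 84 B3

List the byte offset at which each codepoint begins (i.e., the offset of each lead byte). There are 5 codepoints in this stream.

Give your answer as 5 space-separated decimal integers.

Byte[0]=E8: 3-byte lead, need 2 cont bytes. acc=0x8
Byte[1]=B1: continuation. acc=(acc<<6)|0x31=0x231
Byte[2]=BA: continuation. acc=(acc<<6)|0x3A=0x8C7A
Completed: cp=U+8C7A (starts at byte 0)
Byte[3]=44: 1-byte ASCII. cp=U+0044
Byte[4]=F0: 4-byte lead, need 3 cont bytes. acc=0x0
Byte[5]=A9: continuation. acc=(acc<<6)|0x29=0x29
Byte[6]=9E: continuation. acc=(acc<<6)|0x1E=0xA5E
Byte[7]=93: continuation. acc=(acc<<6)|0x13=0x29793
Completed: cp=U+29793 (starts at byte 4)
Byte[8]=F0: 4-byte lead, need 3 cont bytes. acc=0x0
Byte[9]=96: continuation. acc=(acc<<6)|0x16=0x16
Byte[10]=80: continuation. acc=(acc<<6)|0x00=0x580
Byte[11]=9A: continuation. acc=(acc<<6)|0x1A=0x1601A
Completed: cp=U+1601A (starts at byte 8)
Byte[12]=EC: 3-byte lead, need 2 cont bytes. acc=0xC
Byte[13]=84: continuation. acc=(acc<<6)|0x04=0x304
Byte[14]=B3: continuation. acc=(acc<<6)|0x33=0xC133
Completed: cp=U+C133 (starts at byte 12)

Answer: 0 3 4 8 12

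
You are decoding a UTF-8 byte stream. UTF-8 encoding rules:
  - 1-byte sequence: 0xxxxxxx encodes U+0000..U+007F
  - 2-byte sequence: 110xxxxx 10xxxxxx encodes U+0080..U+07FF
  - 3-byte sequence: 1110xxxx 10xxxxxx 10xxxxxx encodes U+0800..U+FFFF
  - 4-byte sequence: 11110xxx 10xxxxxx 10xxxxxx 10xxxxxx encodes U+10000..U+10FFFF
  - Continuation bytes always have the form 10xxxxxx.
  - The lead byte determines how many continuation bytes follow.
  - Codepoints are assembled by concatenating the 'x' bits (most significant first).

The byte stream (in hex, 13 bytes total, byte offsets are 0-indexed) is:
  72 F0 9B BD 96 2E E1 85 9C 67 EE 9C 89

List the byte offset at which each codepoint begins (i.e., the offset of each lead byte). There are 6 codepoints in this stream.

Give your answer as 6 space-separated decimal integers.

Byte[0]=72: 1-byte ASCII. cp=U+0072
Byte[1]=F0: 4-byte lead, need 3 cont bytes. acc=0x0
Byte[2]=9B: continuation. acc=(acc<<6)|0x1B=0x1B
Byte[3]=BD: continuation. acc=(acc<<6)|0x3D=0x6FD
Byte[4]=96: continuation. acc=(acc<<6)|0x16=0x1BF56
Completed: cp=U+1BF56 (starts at byte 1)
Byte[5]=2E: 1-byte ASCII. cp=U+002E
Byte[6]=E1: 3-byte lead, need 2 cont bytes. acc=0x1
Byte[7]=85: continuation. acc=(acc<<6)|0x05=0x45
Byte[8]=9C: continuation. acc=(acc<<6)|0x1C=0x115C
Completed: cp=U+115C (starts at byte 6)
Byte[9]=67: 1-byte ASCII. cp=U+0067
Byte[10]=EE: 3-byte lead, need 2 cont bytes. acc=0xE
Byte[11]=9C: continuation. acc=(acc<<6)|0x1C=0x39C
Byte[12]=89: continuation. acc=(acc<<6)|0x09=0xE709
Completed: cp=U+E709 (starts at byte 10)

Answer: 0 1 5 6 9 10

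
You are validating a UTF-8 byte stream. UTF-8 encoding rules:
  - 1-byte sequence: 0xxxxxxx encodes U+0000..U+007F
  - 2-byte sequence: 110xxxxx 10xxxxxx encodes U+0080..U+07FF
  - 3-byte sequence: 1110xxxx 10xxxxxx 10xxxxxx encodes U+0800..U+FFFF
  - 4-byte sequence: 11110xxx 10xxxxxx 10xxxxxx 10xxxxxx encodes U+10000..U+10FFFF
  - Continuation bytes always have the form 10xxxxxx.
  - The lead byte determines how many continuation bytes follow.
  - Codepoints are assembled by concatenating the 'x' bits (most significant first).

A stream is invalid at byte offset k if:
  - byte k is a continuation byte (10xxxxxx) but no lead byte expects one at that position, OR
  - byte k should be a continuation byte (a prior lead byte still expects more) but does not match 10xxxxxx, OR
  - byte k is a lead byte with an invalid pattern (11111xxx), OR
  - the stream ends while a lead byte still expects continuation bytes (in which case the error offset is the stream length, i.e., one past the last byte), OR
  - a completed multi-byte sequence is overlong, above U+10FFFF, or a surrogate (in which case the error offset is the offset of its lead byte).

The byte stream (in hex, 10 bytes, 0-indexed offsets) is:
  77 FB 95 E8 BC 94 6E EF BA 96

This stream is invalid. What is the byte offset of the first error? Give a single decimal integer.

Answer: 1

Derivation:
Byte[0]=77: 1-byte ASCII. cp=U+0077
Byte[1]=FB: INVALID lead byte (not 0xxx/110x/1110/11110)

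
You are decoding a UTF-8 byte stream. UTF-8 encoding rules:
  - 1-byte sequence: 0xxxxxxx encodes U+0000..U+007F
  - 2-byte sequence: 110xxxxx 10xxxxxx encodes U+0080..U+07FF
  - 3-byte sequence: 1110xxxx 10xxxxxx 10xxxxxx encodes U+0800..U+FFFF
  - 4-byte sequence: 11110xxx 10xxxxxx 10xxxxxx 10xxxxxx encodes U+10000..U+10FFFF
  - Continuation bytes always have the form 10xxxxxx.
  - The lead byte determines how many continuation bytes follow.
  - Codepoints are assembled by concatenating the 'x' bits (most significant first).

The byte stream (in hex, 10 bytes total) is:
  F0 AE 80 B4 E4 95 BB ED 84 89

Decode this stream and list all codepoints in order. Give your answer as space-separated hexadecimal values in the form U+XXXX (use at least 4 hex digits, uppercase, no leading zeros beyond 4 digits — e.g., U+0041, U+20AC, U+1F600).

Answer: U+2E034 U+457B U+D109

Derivation:
Byte[0]=F0: 4-byte lead, need 3 cont bytes. acc=0x0
Byte[1]=AE: continuation. acc=(acc<<6)|0x2E=0x2E
Byte[2]=80: continuation. acc=(acc<<6)|0x00=0xB80
Byte[3]=B4: continuation. acc=(acc<<6)|0x34=0x2E034
Completed: cp=U+2E034 (starts at byte 0)
Byte[4]=E4: 3-byte lead, need 2 cont bytes. acc=0x4
Byte[5]=95: continuation. acc=(acc<<6)|0x15=0x115
Byte[6]=BB: continuation. acc=(acc<<6)|0x3B=0x457B
Completed: cp=U+457B (starts at byte 4)
Byte[7]=ED: 3-byte lead, need 2 cont bytes. acc=0xD
Byte[8]=84: continuation. acc=(acc<<6)|0x04=0x344
Byte[9]=89: continuation. acc=(acc<<6)|0x09=0xD109
Completed: cp=U+D109 (starts at byte 7)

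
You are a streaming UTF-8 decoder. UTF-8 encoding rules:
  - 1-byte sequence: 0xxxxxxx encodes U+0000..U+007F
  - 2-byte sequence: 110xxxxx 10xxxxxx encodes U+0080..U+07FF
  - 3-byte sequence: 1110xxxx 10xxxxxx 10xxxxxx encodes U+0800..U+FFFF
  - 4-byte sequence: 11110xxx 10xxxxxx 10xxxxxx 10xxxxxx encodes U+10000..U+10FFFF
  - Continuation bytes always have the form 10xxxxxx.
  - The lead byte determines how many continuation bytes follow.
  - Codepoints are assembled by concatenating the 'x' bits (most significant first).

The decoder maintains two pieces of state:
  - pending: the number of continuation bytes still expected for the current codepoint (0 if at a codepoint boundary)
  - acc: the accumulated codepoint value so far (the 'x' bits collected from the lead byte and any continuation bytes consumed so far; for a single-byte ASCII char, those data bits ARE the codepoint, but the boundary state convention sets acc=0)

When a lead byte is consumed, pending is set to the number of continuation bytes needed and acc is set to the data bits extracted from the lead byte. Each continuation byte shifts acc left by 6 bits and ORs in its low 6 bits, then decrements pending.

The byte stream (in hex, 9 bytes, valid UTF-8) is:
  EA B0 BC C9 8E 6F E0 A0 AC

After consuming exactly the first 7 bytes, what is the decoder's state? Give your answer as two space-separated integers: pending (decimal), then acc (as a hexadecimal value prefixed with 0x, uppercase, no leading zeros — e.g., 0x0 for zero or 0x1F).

Byte[0]=EA: 3-byte lead. pending=2, acc=0xA
Byte[1]=B0: continuation. acc=(acc<<6)|0x30=0x2B0, pending=1
Byte[2]=BC: continuation. acc=(acc<<6)|0x3C=0xAC3C, pending=0
Byte[3]=C9: 2-byte lead. pending=1, acc=0x9
Byte[4]=8E: continuation. acc=(acc<<6)|0x0E=0x24E, pending=0
Byte[5]=6F: 1-byte. pending=0, acc=0x0
Byte[6]=E0: 3-byte lead. pending=2, acc=0x0

Answer: 2 0x0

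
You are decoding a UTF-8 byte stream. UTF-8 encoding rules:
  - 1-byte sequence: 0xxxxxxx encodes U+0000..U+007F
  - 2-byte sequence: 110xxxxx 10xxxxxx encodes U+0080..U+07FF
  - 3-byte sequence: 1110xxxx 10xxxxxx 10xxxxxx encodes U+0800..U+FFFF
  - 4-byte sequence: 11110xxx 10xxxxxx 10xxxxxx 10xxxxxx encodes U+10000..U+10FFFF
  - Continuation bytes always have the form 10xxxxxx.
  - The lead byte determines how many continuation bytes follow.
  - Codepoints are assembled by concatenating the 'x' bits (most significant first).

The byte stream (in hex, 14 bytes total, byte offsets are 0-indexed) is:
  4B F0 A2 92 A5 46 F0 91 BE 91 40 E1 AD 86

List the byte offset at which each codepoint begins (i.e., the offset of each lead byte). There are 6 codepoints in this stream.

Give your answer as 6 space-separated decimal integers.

Byte[0]=4B: 1-byte ASCII. cp=U+004B
Byte[1]=F0: 4-byte lead, need 3 cont bytes. acc=0x0
Byte[2]=A2: continuation. acc=(acc<<6)|0x22=0x22
Byte[3]=92: continuation. acc=(acc<<6)|0x12=0x892
Byte[4]=A5: continuation. acc=(acc<<6)|0x25=0x224A5
Completed: cp=U+224A5 (starts at byte 1)
Byte[5]=46: 1-byte ASCII. cp=U+0046
Byte[6]=F0: 4-byte lead, need 3 cont bytes. acc=0x0
Byte[7]=91: continuation. acc=(acc<<6)|0x11=0x11
Byte[8]=BE: continuation. acc=(acc<<6)|0x3E=0x47E
Byte[9]=91: continuation. acc=(acc<<6)|0x11=0x11F91
Completed: cp=U+11F91 (starts at byte 6)
Byte[10]=40: 1-byte ASCII. cp=U+0040
Byte[11]=E1: 3-byte lead, need 2 cont bytes. acc=0x1
Byte[12]=AD: continuation. acc=(acc<<6)|0x2D=0x6D
Byte[13]=86: continuation. acc=(acc<<6)|0x06=0x1B46
Completed: cp=U+1B46 (starts at byte 11)

Answer: 0 1 5 6 10 11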